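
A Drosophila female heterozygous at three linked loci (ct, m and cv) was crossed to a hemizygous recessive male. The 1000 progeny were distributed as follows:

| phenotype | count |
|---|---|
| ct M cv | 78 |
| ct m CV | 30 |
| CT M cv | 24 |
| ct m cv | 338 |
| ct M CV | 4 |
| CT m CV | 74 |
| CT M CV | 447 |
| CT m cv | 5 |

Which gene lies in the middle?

The two most frequent reciprocal classes, CT M CV and ct m cv, are the parental types, so the F1 was CT M CV / ct m cv.
The two rarest classes, ct M CV and CT m cv, are the double crossovers. Comparing them with the parentals, only the ct allele has switched, so ct is the middle locus and the order is m – ct – cv.

ct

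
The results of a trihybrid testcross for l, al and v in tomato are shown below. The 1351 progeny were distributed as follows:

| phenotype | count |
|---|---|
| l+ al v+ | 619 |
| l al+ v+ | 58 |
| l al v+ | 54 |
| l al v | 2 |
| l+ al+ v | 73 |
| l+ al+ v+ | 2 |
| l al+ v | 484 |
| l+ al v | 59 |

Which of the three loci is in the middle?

The two most frequent reciprocal classes, l al+ v and l+ al v+, are the parental types, so the F1 was l al+ v / l+ al v+.
The two rarest classes, l al v and l+ al+ v+, are the double crossovers. Comparing them with the parentals, only the al allele has switched, so al is the middle locus and the order is v – al – l.

al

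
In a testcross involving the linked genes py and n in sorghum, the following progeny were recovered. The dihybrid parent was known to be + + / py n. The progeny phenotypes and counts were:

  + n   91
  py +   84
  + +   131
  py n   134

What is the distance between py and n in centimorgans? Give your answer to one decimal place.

The recombinant classes are + n and py +: 91 + 84 = 175.
Recombination frequency = 175/440 = 0.3977 ≈ 39.8%, i.e. 39.8 centimorgans.

39.8 centimorgans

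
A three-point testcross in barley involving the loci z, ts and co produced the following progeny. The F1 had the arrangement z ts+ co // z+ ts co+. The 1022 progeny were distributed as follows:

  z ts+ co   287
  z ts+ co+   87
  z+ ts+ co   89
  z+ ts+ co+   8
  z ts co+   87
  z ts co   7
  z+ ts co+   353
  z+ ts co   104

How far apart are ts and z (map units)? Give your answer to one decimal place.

The two rarest classes, z ts co and z+ ts+ co+, are the double crossovers. Comparing them with the parentals, only the ts allele has switched, so ts is the middle locus and the order is z – ts – co.
Crossovers in the z–ts interval produce the single-crossover classes z+ ts+ co and z ts co+ (89 + 87 = 176) plus the double crossovers (15).
RF(z–ts) = (176 + 15) / 1022 = 191/1022 = 0.1869 → 18.7 map units.

18.7 map units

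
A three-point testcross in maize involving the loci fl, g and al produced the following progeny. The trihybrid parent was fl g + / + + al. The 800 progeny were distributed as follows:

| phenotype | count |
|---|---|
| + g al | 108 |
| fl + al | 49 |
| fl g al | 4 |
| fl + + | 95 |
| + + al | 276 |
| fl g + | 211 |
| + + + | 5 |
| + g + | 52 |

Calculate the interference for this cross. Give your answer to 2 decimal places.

0.69

The two rarest classes, fl g al and + + +, are the double crossovers. Comparing them with the parentals, only the al allele has switched, so al is the middle locus and the order is g – al – fl.
g–al: (203 + 9)/800 = 0.2650; al–fl: (101 + 9)/800 = 0.1375.
Expected DCO frequency = 0.2650 × 0.1375 ≈ 0.03644; observed = 9/800 ≈ 0.01125.
Coefficient of coincidence = 0.01125/0.03644 ≈ 0.31; interference = 1 − 0.31 = 0.69.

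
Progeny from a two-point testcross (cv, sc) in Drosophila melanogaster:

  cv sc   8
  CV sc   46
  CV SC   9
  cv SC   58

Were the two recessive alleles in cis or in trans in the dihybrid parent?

trans

The two most frequent classes are CV sc (46) and cv SC (58); these are the parental (non-recombinant) types.
So the F1 carried CV sc on one chromosome and cv SC on the other — the recessive alleles are on opposite chromosomes (trans / repulsion).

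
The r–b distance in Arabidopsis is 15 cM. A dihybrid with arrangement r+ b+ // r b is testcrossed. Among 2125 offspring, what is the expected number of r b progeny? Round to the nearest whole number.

903

A map distance of 15 cM corresponds to a recombination frequency of 0.150.
The F1 is r+ b+ / r b, so r b is a parental gamete class with expected frequency (1 − r)/2 = 0.850/2 = 0.4250.
Expected number = 0.4250 × 2125 = 903.12 ≈ 903.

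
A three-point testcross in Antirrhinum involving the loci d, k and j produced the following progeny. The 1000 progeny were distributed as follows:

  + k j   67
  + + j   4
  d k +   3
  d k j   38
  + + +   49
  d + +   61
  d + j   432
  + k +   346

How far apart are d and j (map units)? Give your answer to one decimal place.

13.5 map units

The two most frequent reciprocal classes, d + j and + k +, are the parental types, so the F1 was d + j / + k +.
The two rarest classes, + + j and d k +, are the double crossovers. Comparing them with the parentals, only the d allele has switched, so d is the middle locus and the order is k – d – j.
Crossovers in the d–j interval produce the single-crossover classes d + + and + k j (61 + 67 = 128) plus the double crossovers (7).
RF(d–j) = (128 + 7) / 1000 = 135/1000 = 0.1350 → 13.5 map units.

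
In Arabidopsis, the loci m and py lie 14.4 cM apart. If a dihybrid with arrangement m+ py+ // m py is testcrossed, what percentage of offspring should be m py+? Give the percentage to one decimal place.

A map distance of 14.4 cM corresponds to a recombination frequency of 0.144.
The F1 is m+ py+ / m py, so m py+ is a recombinant gamete class with expected frequency r/2 = 0.144/2 = 0.0720.
That is 0.0720 = 7.2% of the progeny.

7.2%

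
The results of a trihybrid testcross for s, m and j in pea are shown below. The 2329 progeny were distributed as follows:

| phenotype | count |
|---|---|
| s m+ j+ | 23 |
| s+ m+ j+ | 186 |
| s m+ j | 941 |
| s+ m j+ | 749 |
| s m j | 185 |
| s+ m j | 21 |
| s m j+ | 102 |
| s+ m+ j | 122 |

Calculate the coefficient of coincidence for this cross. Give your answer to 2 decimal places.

The two most frequent reciprocal classes, s+ m j+ and s m+ j, are the parental types, so the F1 was s+ m j+ / s m+ j.
The two rarest classes, s+ m j and s m+ j+, are the double crossovers. Comparing them with the parentals, only the j allele has switched, so j is the middle locus and the order is s – j – m.
s–j: (224 + 44)/2329 = 0.1151; j–m: (371 + 44)/2329 = 0.1782.
Expected DCO frequency = 0.1151 × 0.1782 ≈ 0.02051; observed = 44/2329 ≈ 0.01889.
Coefficient of coincidence = 0.01889/0.02051 ≈ 0.92.

0.92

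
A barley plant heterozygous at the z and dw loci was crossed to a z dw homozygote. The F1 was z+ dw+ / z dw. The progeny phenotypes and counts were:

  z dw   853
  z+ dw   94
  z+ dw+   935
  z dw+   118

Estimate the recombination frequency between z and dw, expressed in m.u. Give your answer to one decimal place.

10.6 m.u.

The recombinant classes are z+ dw and z dw+: 94 + 118 = 212.
Recombination frequency = 212/2000 = 0.1060 ≈ 10.6%, i.e. 10.6 m.u.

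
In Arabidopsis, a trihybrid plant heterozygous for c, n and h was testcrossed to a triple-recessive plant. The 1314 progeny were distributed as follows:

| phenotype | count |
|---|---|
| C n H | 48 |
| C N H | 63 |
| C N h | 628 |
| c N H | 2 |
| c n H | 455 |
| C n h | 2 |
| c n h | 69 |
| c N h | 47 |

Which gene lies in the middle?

The two most frequent reciprocal classes, C N h and c n H, are the parental types, so the F1 was C N h / c n H.
The two rarest classes, C n h and c N H, are the double crossovers. Comparing them with the parentals, only the n allele has switched, so n is the middle locus and the order is h – n – c.

n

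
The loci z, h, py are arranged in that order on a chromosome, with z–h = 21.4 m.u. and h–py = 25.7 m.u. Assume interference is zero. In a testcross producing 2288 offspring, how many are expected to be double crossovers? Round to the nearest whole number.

126

Map distances give recombination frequencies of 0.214 and 0.257 for the two intervals.
With no interference, expected double-crossover frequency = 0.214 × 0.257 = 0.05500.
Expected number = 0.05500 × 2288 = 125.84 ≈ 126.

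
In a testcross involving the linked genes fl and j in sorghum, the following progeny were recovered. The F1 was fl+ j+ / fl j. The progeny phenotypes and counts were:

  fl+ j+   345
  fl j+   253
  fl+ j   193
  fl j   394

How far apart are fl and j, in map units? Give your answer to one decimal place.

The recombinant classes are fl+ j and fl j+: 193 + 253 = 446.
Recombination frequency = 446/1185 = 0.3764 ≈ 37.6%, i.e. 37.6 map units.

37.6 map units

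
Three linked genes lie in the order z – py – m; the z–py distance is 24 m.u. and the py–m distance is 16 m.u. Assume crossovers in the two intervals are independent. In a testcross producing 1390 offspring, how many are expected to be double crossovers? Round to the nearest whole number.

Map distances give recombination frequencies of 0.240 and 0.160 for the two intervals.
With no interference, expected double-crossover frequency = 0.240 × 0.160 = 0.03840.
Expected number = 0.03840 × 1390 = 53.38 ≈ 53.

53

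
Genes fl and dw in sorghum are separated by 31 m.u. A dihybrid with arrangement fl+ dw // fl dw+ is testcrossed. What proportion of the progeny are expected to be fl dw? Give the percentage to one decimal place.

15.5%

A map distance of 31 m.u. corresponds to a recombination frequency of 0.310.
The F1 is fl+ dw / fl dw+, so fl dw is a recombinant gamete class with expected frequency r/2 = 0.310/2 = 0.1550.
That is 0.1550 = 15.5% of the progeny.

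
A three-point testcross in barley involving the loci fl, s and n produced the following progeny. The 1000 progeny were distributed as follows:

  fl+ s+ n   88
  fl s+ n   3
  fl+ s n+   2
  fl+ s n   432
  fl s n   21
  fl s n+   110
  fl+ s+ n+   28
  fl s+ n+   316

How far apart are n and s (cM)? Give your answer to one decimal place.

The two most frequent reciprocal classes, fl s+ n+ and fl+ s n, are the parental types, so the F1 was fl s+ n+ / fl+ s n.
The two rarest classes, fl s+ n and fl+ s n+, are the double crossovers. Comparing them with the parentals, only the n allele has switched, so n is the middle locus and the order is s – n – fl.
Crossovers in the s–n interval produce the single-crossover classes fl s n+ and fl+ s+ n (110 + 88 = 198) plus the double crossovers (5).
RF(s–n) = (198 + 5) / 1000 = 203/1000 = 0.2030 → 20.3 cM.

20.3 cM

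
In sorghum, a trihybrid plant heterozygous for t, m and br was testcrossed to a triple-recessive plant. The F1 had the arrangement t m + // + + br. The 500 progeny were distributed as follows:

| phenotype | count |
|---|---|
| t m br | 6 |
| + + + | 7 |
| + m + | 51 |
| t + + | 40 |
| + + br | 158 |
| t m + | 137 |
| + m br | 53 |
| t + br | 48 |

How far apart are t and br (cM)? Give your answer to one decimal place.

22.4 cM

The two rarest classes, t m br and + + +, are the double crossovers. Comparing them with the parentals, only the br allele has switched, so br is the middle locus and the order is t – br – m.
Crossovers in the t–br interval produce the single-crossover classes + m + and t + br (51 + 48 = 99) plus the double crossovers (13).
RF(t–br) = (99 + 13) / 500 = 112/500 = 0.2240 → 22.4 cM.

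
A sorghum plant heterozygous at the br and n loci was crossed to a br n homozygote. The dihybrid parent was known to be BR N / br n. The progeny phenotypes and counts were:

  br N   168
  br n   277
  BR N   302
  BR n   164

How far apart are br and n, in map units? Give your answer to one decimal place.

The recombinant classes are BR n and br N: 164 + 168 = 332.
Recombination frequency = 332/911 = 0.3644 ≈ 36.4%, i.e. 36.4 map units.

36.4 map units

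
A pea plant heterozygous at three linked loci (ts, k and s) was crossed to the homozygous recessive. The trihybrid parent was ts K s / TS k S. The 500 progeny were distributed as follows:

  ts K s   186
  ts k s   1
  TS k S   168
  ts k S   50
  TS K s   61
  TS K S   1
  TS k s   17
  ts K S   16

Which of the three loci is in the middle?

The two rarest classes, ts k s and TS K S, are the double crossovers. Comparing them with the parentals, only the k allele has switched, so k is the middle locus and the order is s – k – ts.

k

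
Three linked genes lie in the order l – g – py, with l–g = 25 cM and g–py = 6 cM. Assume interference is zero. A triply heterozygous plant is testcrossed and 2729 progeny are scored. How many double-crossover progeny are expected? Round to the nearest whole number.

Map distances give recombination frequencies of 0.250 and 0.060 for the two intervals.
With no interference, expected double-crossover frequency = 0.250 × 0.060 = 0.01500.
Expected number = 0.01500 × 2729 = 40.93 ≈ 41.

41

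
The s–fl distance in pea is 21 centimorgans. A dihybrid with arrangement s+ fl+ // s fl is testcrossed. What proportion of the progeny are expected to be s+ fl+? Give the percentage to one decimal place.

A map distance of 21 centimorgans corresponds to a recombination frequency of 0.210.
The F1 is s+ fl+ / s fl, so s+ fl+ is a parental gamete class with expected frequency (1 − r)/2 = 0.790/2 = 0.3950.
That is 0.3950 = 39.5% of the progeny.

39.5%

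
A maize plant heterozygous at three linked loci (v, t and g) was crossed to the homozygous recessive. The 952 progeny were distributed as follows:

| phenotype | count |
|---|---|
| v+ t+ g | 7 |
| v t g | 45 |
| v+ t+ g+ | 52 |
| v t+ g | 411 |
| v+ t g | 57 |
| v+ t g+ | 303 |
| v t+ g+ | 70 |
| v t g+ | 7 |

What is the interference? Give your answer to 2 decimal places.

The two most frequent reciprocal classes, v t+ g and v+ t g+, are the parental types, so the F1 was v t+ g / v+ t g+.
The two rarest classes, v+ t+ g and v t g+, are the double crossovers. Comparing them with the parentals, only the v allele has switched, so v is the middle locus and the order is g – v – t.
g–v: (127 + 14)/952 = 0.1481; v–t: (97 + 14)/952 = 0.1166.
Expected DCO frequency = 0.1481 × 0.1166 ≈ 0.01727; observed = 14/952 ≈ 0.01471.
Coefficient of coincidence = 0.01471/0.01727 ≈ 0.85; interference = 1 − 0.85 = 0.15.

0.15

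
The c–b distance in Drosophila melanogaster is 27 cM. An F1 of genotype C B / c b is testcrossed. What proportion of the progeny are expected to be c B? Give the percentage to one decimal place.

13.5%

A map distance of 27 cM corresponds to a recombination frequency of 0.270.
The F1 is C B / c b, so c B is a recombinant gamete class with expected frequency r/2 = 0.270/2 = 0.1350.
That is 0.1350 = 13.5% of the progeny.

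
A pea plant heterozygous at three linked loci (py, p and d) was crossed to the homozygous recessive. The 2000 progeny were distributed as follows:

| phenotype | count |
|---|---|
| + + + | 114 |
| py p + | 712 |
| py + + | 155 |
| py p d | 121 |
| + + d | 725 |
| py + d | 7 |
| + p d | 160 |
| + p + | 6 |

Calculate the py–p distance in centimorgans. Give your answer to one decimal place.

16.4 centimorgans

The two most frequent reciprocal classes, py p + and + + d, are the parental types, so the F1 was py p + / + + d.
The two rarest classes, + p + and py + d, are the double crossovers. Comparing them with the parentals, only the py allele has switched, so py is the middle locus and the order is p – py – d.
Crossovers in the p–py interval produce the single-crossover classes py + + and + p d (155 + 160 = 315) plus the double crossovers (13).
RF(p–py) = (315 + 13) / 2000 = 328/2000 = 0.1640 → 16.4 centimorgans.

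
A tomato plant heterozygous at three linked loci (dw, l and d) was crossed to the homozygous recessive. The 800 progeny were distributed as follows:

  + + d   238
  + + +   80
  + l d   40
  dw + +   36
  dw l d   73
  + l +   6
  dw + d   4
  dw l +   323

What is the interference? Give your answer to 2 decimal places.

0.43

The two most frequent reciprocal classes, + + d and dw l +, are the parental types, so the F1 was + + d / dw l +.
The two rarest classes, dw + d and + l +, are the double crossovers. Comparing them with the parentals, only the dw allele has switched, so dw is the middle locus and the order is l – dw – d.
l–dw: (76 + 10)/800 = 0.1075; dw–d: (153 + 10)/800 = 0.2037.
Expected DCO frequency = 0.1075 × 0.2037 ≈ 0.02190; observed = 10/800 ≈ 0.01250.
Coefficient of coincidence = 0.01250/0.02190 ≈ 0.57; interference = 1 − 0.57 = 0.43.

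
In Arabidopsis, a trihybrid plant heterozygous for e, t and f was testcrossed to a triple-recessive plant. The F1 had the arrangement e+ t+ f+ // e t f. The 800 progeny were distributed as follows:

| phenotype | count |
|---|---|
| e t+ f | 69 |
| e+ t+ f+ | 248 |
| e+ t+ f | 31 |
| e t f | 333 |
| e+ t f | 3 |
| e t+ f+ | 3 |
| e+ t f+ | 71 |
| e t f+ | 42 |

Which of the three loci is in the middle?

The two rarest classes, e t+ f+ and e+ t f, are the double crossovers. Comparing them with the parentals, only the e allele has switched, so e is the middle locus and the order is f – e – t.

e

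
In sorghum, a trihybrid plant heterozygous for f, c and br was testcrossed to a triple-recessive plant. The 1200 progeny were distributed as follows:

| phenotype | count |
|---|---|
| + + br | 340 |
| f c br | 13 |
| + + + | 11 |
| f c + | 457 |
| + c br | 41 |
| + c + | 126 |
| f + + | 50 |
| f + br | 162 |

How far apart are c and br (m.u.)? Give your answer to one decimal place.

9.6 m.u.

The two most frequent reciprocal classes, + + br and f c +, are the parental types, so the F1 was + + br / f c +.
The two rarest classes, + + + and f c br, are the double crossovers. Comparing them with the parentals, only the br allele has switched, so br is the middle locus and the order is c – br – f.
Crossovers in the c–br interval produce the single-crossover classes + c br and f + + (41 + 50 = 91) plus the double crossovers (24).
RF(c–br) = (91 + 24) / 1200 = 115/1200 = 0.0958 → 9.6 m.u.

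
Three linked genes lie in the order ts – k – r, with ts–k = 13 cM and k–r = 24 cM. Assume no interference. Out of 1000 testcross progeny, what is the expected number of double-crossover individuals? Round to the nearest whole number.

Map distances give recombination frequencies of 0.130 and 0.240 for the two intervals.
With no interference, expected double-crossover frequency = 0.130 × 0.240 = 0.03120.
Expected number = 0.03120 × 1000 = 31.20 ≈ 31.

31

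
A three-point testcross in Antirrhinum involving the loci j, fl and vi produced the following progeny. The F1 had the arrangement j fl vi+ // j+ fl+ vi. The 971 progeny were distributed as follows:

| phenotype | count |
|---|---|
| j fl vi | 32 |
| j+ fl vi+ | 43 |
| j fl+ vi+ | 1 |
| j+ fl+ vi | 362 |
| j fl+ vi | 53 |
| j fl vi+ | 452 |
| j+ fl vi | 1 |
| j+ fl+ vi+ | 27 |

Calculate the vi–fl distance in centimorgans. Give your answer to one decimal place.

6.3 centimorgans

The two rarest classes, j fl+ vi+ and j+ fl vi, are the double crossovers. Comparing them with the parentals, only the fl allele has switched, so fl is the middle locus and the order is vi – fl – j.
Crossovers in the vi–fl interval produce the single-crossover classes j fl vi and j+ fl+ vi+ (32 + 27 = 59) plus the double crossovers (2).
RF(vi–fl) = (59 + 2) / 971 = 61/971 = 0.0628 → 6.3 centimorgans.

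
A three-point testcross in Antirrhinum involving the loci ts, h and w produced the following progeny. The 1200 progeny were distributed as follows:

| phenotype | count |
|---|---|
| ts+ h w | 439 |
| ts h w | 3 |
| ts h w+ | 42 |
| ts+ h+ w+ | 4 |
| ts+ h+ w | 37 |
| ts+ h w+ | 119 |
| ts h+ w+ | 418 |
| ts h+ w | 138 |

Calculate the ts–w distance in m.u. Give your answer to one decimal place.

The two most frequent reciprocal classes, ts h+ w+ and ts+ h w, are the parental types, so the F1 was ts h+ w+ / ts+ h w.
The two rarest classes, ts+ h+ w+ and ts h w, are the double crossovers. Comparing them with the parentals, only the ts allele has switched, so ts is the middle locus and the order is w – ts – h.
Crossovers in the w–ts interval produce the single-crossover classes ts h+ w and ts+ h w+ (138 + 119 = 257) plus the double crossovers (7).
RF(w–ts) = (257 + 7) / 1200 = 264/1200 = 0.2200 → 22.0 m.u.

22.0 m.u.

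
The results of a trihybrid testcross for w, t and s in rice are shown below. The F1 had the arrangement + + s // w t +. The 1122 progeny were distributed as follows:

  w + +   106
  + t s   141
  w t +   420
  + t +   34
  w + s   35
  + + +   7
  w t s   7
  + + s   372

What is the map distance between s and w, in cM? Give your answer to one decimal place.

The two rarest classes, + + + and w t s, are the double crossovers. Comparing them with the parentals, only the s allele has switched, so s is the middle locus and the order is w – s – t.
Crossovers in the w–s interval produce the single-crossover classes w + s and + t + (35 + 34 = 69) plus the double crossovers (14).
RF(w–s) = (69 + 14) / 1122 = 83/1122 = 0.0740 → 7.4 cM.

7.4 cM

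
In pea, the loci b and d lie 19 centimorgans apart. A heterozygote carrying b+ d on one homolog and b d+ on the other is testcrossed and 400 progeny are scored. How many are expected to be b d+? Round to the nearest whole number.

162

A map distance of 19 centimorgans corresponds to a recombination frequency of 0.190.
The F1 is b+ d / b d+, so b d+ is a parental gamete class with expected frequency (1 − r)/2 = 0.810/2 = 0.4050.
Expected number = 0.4050 × 400 = 162.00 ≈ 162.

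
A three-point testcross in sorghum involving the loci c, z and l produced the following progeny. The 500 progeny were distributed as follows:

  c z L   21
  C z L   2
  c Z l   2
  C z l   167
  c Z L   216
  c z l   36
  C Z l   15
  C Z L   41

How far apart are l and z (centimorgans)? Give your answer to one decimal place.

The two most frequent reciprocal classes, C z l and c Z L, are the parental types, so the F1 was C z l / c Z L.
The two rarest classes, C z L and c Z l, are the double crossovers. Comparing them with the parentals, only the l allele has switched, so l is the middle locus and the order is c – l – z.
Crossovers in the l–z interval produce the single-crossover classes C Z l and c z L (15 + 21 = 36) plus the double crossovers (4).
RF(l–z) = (36 + 4) / 500 = 40/500 = 0.0800 → 8.0 centimorgans.

8.0 centimorgans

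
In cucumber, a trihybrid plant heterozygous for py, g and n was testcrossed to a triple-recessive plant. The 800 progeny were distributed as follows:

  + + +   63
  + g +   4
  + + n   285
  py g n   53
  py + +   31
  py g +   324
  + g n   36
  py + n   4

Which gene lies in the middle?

py

The two most frequent reciprocal classes, + + n and py g +, are the parental types, so the F1 was + + n / py g +.
The two rarest classes, py + n and + g +, are the double crossovers. Comparing them with the parentals, only the py allele has switched, so py is the middle locus and the order is n – py – g.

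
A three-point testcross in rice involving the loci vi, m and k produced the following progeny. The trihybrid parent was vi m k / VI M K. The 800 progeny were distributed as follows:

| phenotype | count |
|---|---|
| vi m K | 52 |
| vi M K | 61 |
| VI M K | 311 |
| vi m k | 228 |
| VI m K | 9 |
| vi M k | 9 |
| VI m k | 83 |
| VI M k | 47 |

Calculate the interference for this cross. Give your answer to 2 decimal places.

The two rarest classes, vi M k and VI m K, are the double crossovers. Comparing them with the parentals, only the m allele has switched, so m is the middle locus and the order is k – m – vi.
k–m: (99 + 18)/800 = 0.1462; m–vi: (144 + 18)/800 = 0.2025.
Expected DCO frequency = 0.1462 × 0.2025 ≈ 0.02961; observed = 18/800 ≈ 0.02250.
Coefficient of coincidence = 0.02250/0.02961 ≈ 0.76; interference = 1 − 0.76 = 0.24.

0.24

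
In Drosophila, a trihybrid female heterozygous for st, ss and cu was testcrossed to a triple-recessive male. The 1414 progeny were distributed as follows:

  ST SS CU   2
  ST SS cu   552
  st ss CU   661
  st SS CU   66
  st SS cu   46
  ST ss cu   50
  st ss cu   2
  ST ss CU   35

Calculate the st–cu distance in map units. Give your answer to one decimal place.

The two most frequent reciprocal classes, st ss CU and ST SS cu, are the parental types, so the F1 was st ss CU / ST SS cu.
The two rarest classes, st ss cu and ST SS CU, are the double crossovers. Comparing them with the parentals, only the cu allele has switched, so cu is the middle locus and the order is ss – cu – st.
Crossovers in the cu–st interval produce the single-crossover classes ST ss CU and st SS cu (35 + 46 = 81) plus the double crossovers (4).
RF(cu–st) = (81 + 4) / 1414 = 85/1414 = 0.0601 → 6.0 map units.

6.0 map units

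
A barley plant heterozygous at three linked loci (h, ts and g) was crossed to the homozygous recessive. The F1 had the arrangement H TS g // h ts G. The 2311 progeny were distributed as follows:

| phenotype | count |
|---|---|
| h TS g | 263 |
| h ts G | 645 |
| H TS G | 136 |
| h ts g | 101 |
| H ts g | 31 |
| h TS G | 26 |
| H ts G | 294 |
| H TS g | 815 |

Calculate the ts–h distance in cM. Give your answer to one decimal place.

26.6 cM

The two rarest classes, H ts g and h TS G, are the double crossovers. Comparing them with the parentals, only the ts allele has switched, so ts is the middle locus and the order is g – ts – h.
Crossovers in the ts–h interval produce the single-crossover classes h TS g and H ts G (263 + 294 = 557) plus the double crossovers (57).
RF(ts–h) = (557 + 57) / 2311 = 614/2311 = 0.2657 → 26.6 cM.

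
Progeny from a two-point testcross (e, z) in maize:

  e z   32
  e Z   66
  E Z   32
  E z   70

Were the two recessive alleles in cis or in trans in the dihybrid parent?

The two most frequent classes are E z (70) and e Z (66); these are the parental (non-recombinant) types.
So the F1 carried E z on one chromosome and e Z on the other — the recessive alleles are on opposite chromosomes (trans / repulsion).

trans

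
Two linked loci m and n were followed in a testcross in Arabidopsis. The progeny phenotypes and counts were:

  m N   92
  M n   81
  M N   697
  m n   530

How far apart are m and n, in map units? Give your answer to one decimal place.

12.4 map units

The two most frequent classes, M N (697) and m n (530), are the parental types, so the F1 was M N / m n.
The recombinant classes are M n and m N: 81 + 92 = 173.
Recombination frequency = 173/1400 = 0.1236 ≈ 12.4%, i.e. 12.4 map units.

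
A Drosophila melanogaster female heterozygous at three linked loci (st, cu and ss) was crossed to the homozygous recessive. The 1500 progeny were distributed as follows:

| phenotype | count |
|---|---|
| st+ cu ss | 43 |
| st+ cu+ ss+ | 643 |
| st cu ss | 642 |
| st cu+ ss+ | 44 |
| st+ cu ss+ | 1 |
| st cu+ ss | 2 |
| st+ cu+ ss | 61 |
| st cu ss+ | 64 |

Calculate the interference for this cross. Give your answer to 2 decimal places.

0.61

The two most frequent reciprocal classes, st+ cu+ ss+ and st cu ss, are the parental types, so the F1 was st+ cu+ ss+ / st cu ss.
The two rarest classes, st+ cu ss+ and st cu+ ss, are the double crossovers. Comparing them with the parentals, only the cu allele has switched, so cu is the middle locus and the order is ss – cu – st.
ss–cu: (125 + 3)/1500 = 0.0853; cu–st: (87 + 3)/1500 = 0.0600.
Expected DCO frequency = 0.0853 × 0.0600 ≈ 0.00512; observed = 3/1500 ≈ 0.00200.
Coefficient of coincidence = 0.00200/0.00512 ≈ 0.39; interference = 1 − 0.39 = 0.61.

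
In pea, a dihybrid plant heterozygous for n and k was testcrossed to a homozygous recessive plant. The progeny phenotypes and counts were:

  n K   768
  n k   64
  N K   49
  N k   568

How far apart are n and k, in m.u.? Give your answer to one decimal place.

7.8 m.u.

The two most frequent classes, N k (568) and n K (768), are the parental types, so the F1 was N k / n K.
The recombinant classes are N K and n k: 49 + 64 = 113.
Recombination frequency = 113/1449 = 0.0780 ≈ 7.8%, i.e. 7.8 m.u.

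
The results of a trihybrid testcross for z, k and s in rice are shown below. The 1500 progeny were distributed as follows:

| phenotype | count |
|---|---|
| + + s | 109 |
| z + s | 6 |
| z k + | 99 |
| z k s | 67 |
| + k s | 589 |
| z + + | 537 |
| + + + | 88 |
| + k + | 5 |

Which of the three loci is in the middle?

The two most frequent reciprocal classes, z + + and + k s, are the parental types, so the F1 was z + + / + k s.
The two rarest classes, z + s and + k +, are the double crossovers. Comparing them with the parentals, only the s allele has switched, so s is the middle locus and the order is z – s – k.

s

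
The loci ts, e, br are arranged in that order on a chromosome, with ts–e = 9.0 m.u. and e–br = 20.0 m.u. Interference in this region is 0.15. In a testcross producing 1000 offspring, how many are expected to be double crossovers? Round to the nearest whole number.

15

Map distances give recombination frequencies of 0.090 and 0.200 for the two intervals.
With interference 0.15 (so coincidence = 0.85), expected double-crossover frequency = 0.090 × 0.200 × 0.85 = 0.01530.
Expected number = 0.01530 × 1000 = 15.30 ≈ 15.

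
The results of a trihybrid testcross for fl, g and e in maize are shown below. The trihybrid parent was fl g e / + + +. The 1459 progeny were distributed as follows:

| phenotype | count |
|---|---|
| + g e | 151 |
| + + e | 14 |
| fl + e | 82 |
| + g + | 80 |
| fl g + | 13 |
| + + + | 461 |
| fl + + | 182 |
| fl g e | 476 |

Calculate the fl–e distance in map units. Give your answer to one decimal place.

The two rarest classes, fl g + and + + e, are the double crossovers. Comparing them with the parentals, only the e allele has switched, so e is the middle locus and the order is fl – e – g.
Crossovers in the fl–e interval produce the single-crossover classes + g e and fl + + (151 + 182 = 333) plus the double crossovers (27).
RF(fl–e) = (333 + 27) / 1459 = 360/1459 = 0.2467 → 24.7 map units.

24.7 map units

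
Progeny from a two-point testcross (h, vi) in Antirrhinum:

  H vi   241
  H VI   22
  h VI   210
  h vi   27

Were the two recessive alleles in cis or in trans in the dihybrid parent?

The two most frequent classes are H vi (241) and h VI (210); these are the parental (non-recombinant) types.
So the F1 carried H vi on one chromosome and h VI on the other — the recessive alleles are on opposite chromosomes (trans / repulsion).

trans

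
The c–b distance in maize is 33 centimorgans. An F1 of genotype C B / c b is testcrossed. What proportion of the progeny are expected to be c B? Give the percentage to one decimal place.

16.5%

A map distance of 33 centimorgans corresponds to a recombination frequency of 0.330.
The F1 is C B / c b, so c B is a recombinant gamete class with expected frequency r/2 = 0.330/2 = 0.1650.
That is 0.1650 = 16.5% of the progeny.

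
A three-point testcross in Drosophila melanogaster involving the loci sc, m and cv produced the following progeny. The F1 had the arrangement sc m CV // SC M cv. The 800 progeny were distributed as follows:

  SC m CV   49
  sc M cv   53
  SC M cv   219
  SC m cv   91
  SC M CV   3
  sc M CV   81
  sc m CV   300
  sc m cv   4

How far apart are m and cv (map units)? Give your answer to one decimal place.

The two rarest classes, sc m cv and SC M CV, are the double crossovers. Comparing them with the parentals, only the cv allele has switched, so cv is the middle locus and the order is sc – cv – m.
Crossovers in the cv–m interval produce the single-crossover classes sc M CV and SC m cv (81 + 91 = 172) plus the double crossovers (7).
RF(cv–m) = (172 + 7) / 800 = 179/800 = 0.2238 → 22.4 map units.

22.4 map units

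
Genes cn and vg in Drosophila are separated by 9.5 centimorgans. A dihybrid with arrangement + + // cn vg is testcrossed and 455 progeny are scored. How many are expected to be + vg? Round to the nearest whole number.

22

A map distance of 9.5 centimorgans corresponds to a recombination frequency of 0.095.
The F1 is + + / cn vg, so + vg is a recombinant gamete class with expected frequency r/2 = 0.095/2 = 0.0475.
Expected number = 0.0475 × 455 = 21.61 ≈ 22.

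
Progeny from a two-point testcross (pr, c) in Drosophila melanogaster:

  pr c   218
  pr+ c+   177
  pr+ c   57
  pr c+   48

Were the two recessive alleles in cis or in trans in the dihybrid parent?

cis

The two most frequent classes are pr+ c+ (177) and pr c (218); these are the parental (non-recombinant) types.
So the F1 carried pr+ c+ on one chromosome and pr c on the other — the recessive alleles are on the same chromosome (cis / coupling).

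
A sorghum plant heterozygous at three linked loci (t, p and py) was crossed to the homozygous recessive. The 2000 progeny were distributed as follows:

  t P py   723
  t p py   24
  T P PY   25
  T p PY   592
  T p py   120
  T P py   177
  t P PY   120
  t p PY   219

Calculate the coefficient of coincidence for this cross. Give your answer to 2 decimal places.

0.76

The two most frequent reciprocal classes, T p PY and t P py, are the parental types, so the F1 was T p PY / t P py.
The two rarest classes, T P PY and t p py, are the double crossovers. Comparing them with the parentals, only the p allele has switched, so p is the middle locus and the order is py – p – t.
py–p: (240 + 49)/2000 = 0.1445; p–t: (396 + 49)/2000 = 0.2225.
Expected DCO frequency = 0.1445 × 0.2225 ≈ 0.03215; observed = 49/2000 ≈ 0.02450.
Coefficient of coincidence = 0.02450/0.03215 ≈ 0.76.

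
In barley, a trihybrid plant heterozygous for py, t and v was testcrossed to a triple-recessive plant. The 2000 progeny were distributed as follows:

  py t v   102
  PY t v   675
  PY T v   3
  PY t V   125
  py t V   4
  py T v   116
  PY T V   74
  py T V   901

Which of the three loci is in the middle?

The two most frequent reciprocal classes, py T V and PY t v, are the parental types, so the F1 was py T V / PY t v.
The two rarest classes, py t V and PY T v, are the double crossovers. Comparing them with the parentals, only the t allele has switched, so t is the middle locus and the order is v – t – py.

t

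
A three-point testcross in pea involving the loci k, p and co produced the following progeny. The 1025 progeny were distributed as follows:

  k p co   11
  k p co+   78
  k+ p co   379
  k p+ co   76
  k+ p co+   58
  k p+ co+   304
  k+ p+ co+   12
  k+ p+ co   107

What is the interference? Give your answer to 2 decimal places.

The two most frequent reciprocal classes, k p+ co+ and k+ p co, are the parental types, so the F1 was k p+ co+ / k+ p co.
The two rarest classes, k+ p+ co+ and k p co, are the double crossovers. Comparing them with the parentals, only the k allele has switched, so k is the middle locus and the order is co – k – p.
co–k: (134 + 23)/1025 = 0.1532; k–p: (185 + 23)/1025 = 0.2029.
Expected DCO frequency = 0.1532 × 0.2029 ≈ 0.03108; observed = 23/1025 ≈ 0.02244.
Coefficient of coincidence = 0.02244/0.03108 ≈ 0.72; interference = 1 − 0.72 = 0.28.

0.28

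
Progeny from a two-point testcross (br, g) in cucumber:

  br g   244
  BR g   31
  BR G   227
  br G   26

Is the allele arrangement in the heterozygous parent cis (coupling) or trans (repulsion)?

cis

The two most frequent classes are BR G (227) and br g (244); these are the parental (non-recombinant) types.
So the F1 carried BR G on one chromosome and br g on the other — the recessive alleles are on the same chromosome (cis / coupling).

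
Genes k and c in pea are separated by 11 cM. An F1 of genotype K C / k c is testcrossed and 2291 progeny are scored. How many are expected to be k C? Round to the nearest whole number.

126

A map distance of 11 cM corresponds to a recombination frequency of 0.110.
The F1 is K C / k c, so k C is a recombinant gamete class with expected frequency r/2 = 0.110/2 = 0.0550.
Expected number = 0.0550 × 2291 = 126.00 ≈ 126.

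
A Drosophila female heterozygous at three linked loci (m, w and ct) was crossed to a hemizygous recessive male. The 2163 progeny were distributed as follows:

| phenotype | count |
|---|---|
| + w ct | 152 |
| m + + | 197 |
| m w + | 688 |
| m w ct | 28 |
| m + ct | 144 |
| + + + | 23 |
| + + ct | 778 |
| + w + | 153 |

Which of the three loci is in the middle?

The two most frequent reciprocal classes, + + ct and m w +, are the parental types, so the F1 was + + ct / m w +.
The two rarest classes, + + + and m w ct, are the double crossovers. Comparing them with the parentals, only the ct allele has switched, so ct is the middle locus and the order is w – ct – m.

ct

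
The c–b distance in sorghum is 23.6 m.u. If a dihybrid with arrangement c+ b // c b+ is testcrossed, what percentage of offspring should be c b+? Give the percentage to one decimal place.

A map distance of 23.6 m.u. corresponds to a recombination frequency of 0.236.
The F1 is c+ b / c b+, so c b+ is a parental gamete class with expected frequency (1 − r)/2 = 0.764/2 = 0.3820.
That is 0.3820 = 38.2% of the progeny.

38.2%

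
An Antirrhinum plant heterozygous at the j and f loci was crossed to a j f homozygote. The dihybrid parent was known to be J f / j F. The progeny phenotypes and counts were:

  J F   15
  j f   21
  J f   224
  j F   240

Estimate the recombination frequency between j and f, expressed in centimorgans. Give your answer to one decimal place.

The recombinant classes are J F and j f: 15 + 21 = 36.
Recombination frequency = 36/500 = 0.0720 ≈ 7.2%, i.e. 7.2 centimorgans.

7.2 centimorgans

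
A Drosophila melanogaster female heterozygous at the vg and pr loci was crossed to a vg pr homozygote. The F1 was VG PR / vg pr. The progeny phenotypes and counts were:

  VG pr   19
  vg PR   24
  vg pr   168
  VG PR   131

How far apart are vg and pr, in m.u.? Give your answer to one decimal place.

The recombinant classes are VG pr and vg PR: 19 + 24 = 43.
Recombination frequency = 43/342 = 0.1257 ≈ 12.6%, i.e. 12.6 m.u.

12.6 m.u.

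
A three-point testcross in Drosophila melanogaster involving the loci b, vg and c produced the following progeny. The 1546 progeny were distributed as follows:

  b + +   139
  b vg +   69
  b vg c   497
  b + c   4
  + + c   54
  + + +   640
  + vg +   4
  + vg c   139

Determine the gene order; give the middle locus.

The two most frequent reciprocal classes, b vg c and + + +, are the parental types, so the F1 was b vg c / + + +.
The two rarest classes, b + c and + vg +, are the double crossovers. Comparing them with the parentals, only the vg allele has switched, so vg is the middle locus and the order is b – vg – c.

vg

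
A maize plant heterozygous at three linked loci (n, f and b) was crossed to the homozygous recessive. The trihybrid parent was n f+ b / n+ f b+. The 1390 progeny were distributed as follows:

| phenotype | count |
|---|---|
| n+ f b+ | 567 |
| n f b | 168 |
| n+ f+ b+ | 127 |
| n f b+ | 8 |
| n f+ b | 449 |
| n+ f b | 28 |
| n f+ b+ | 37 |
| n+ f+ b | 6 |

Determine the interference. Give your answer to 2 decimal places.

The two rarest classes, n+ f+ b and n f b+, are the double crossovers. Comparing them with the parentals, only the n allele has switched, so n is the middle locus and the order is b – n – f.
b–n: (65 + 14)/1390 = 0.0568; n–f: (295 + 14)/1390 = 0.2223.
Expected DCO frequency = 0.0568 × 0.2223 ≈ 0.01263; observed = 14/1390 ≈ 0.01007.
Coefficient of coincidence = 0.01007/0.01263 ≈ 0.80; interference = 1 − 0.80 = 0.20.

0.20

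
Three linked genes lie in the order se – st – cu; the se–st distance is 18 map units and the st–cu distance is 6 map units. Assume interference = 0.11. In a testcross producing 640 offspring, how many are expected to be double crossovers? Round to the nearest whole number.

Map distances give recombination frequencies of 0.180 and 0.060 for the two intervals.
With interference 0.11 (so coincidence = 0.89), expected double-crossover frequency = 0.180 × 0.060 × 0.89 = 0.00961.
Expected number = 0.00961 × 640 = 6.15 ≈ 6.

6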